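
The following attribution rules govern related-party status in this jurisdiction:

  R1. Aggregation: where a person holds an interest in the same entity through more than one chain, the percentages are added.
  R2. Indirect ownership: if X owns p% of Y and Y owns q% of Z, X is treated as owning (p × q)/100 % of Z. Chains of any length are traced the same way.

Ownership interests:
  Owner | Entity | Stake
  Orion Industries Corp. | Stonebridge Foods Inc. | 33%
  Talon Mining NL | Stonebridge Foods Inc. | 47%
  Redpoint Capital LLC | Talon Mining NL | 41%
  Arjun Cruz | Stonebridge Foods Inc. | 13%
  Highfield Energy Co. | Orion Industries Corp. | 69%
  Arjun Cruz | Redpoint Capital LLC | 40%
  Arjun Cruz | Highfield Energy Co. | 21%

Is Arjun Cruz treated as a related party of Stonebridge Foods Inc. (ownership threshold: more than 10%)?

Yes

Chain via Highfield Energy Co. → Orion Industries Corp. (R2): 21% × 69% × 33% = 4.7817% of Stonebridge Foods Inc.
Chain via Redpoint Capital LLC → Talon Mining NL (R2): 40% × 41% × 47% = 7.708% of Stonebridge Foods Inc.
Direct interest in Stonebridge Foods Inc: 13%.
Aggregating (R1): 4.7817% + 7.708% + 13% = 25.4897%.
25.4897% exceeds the 10% threshold, so Arjun is a related party to Stonebridge Foods Inc.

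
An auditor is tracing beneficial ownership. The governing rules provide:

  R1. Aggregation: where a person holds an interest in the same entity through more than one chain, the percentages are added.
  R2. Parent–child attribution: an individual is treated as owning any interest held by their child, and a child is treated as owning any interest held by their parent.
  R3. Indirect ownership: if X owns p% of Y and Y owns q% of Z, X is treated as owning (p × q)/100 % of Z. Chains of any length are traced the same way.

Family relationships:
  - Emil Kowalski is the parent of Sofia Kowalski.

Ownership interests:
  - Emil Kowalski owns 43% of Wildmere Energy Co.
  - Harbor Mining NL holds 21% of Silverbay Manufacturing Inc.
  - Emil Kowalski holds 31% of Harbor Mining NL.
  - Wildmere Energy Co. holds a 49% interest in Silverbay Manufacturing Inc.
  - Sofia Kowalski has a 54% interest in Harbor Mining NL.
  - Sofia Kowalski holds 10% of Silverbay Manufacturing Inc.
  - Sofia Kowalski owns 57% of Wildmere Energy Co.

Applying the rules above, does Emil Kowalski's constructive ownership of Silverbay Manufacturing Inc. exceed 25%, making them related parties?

Yes

By parent–child attribution (R2), Emil Kowalski is treated as also owning Sofia Kowalski's interest in Wildmere Energy Co, giving 43% + 57% = 100%.
By parent–child attribution (R2), Emil Kowalski is treated as also owning Sofia Kowalski's interest in Harbor Mining NL, giving 31% + 54% = 85%.
By parent–child attribution (R2), Emil Kowalski is treated as owning Sofia Kowalski's 10% interest in Silverbay Manufacturing Inc.
Chain via Wildmere Energy Co. (R3): 100% × 49% = 49% of Silverbay Manufacturing Inc.
Chain via Harbor Mining NL (R3): 85% × 21% = 17.85% of Silverbay Manufacturing Inc.
Direct interest in Silverbay Manufacturing Inc: 10%.
Aggregating (R1): 49% + 17.85% + 10% = 76.85%.
76.85% exceeds the 25% threshold, so Emil is a related party to Silverbay Manufacturing Inc.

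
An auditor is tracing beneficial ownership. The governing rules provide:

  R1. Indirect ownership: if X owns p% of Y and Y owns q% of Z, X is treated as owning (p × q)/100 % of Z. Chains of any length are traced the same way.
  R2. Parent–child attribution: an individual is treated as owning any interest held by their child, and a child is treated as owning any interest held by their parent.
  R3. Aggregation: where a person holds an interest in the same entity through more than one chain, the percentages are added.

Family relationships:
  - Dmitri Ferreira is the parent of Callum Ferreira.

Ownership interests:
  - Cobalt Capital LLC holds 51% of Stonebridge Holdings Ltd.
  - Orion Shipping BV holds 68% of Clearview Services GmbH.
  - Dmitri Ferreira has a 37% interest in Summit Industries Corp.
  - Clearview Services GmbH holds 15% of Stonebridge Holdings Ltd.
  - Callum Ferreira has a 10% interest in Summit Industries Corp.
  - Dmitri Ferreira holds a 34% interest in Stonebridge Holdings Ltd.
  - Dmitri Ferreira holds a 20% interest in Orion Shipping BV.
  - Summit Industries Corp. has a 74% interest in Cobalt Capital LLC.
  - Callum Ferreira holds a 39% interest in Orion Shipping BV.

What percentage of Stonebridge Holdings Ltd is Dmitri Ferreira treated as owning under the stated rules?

By parent–child attribution (R2), Dmitri Ferreira is treated as also owning Callum Ferreira's interest in Orion Shipping BV, giving 20% + 39% = 59%.
By parent–child attribution (R2), Dmitri Ferreira is treated as also owning Callum Ferreira's interest in Summit Industries Corp, giving 37% + 10% = 47%.
Chain via Orion Shipping BV → Clearview Services GmbH (R1): 59% × 68% × 15% = 6.018% of Stonebridge Holdings Ltd.
Chain via Summit Industries Corp. → Cobalt Capital LLC (R1): 47% × 74% × 51% = 17.7378% of Stonebridge Holdings Ltd.
Direct interest in Stonebridge Holdings Ltd: 34%.
Aggregating (R3): 6.018% + 17.7378% + 34% = 57.7558%.

57.7558%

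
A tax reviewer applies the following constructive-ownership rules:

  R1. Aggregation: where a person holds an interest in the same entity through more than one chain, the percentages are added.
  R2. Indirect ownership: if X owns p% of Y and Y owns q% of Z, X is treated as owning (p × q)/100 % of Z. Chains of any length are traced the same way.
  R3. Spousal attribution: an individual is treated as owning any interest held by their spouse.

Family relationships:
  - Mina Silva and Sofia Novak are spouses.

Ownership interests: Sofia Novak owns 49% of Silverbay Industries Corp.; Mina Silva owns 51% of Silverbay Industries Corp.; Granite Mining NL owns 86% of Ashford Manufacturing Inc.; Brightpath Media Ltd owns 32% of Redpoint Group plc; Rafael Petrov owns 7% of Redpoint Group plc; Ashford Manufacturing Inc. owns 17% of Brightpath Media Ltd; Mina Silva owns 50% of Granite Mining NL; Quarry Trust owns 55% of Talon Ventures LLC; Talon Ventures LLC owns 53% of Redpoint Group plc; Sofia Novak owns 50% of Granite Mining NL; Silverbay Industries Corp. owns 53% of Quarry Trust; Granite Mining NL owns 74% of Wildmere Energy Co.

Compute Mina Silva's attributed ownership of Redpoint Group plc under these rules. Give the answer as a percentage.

By spousal attribution (R3), Mina Silva is treated as also owning Sofia Novak's interest in Granite Mining NL, giving 50% + 50% = 100%.
By spousal attribution (R3), Mina Silva is treated as also owning Sofia Novak's interest in Silverbay Industries Corp, giving 51% + 49% = 100%.
Chain via Granite Mining NL → Ashford Manufacturing Inc. → Brightpath Media Ltd (R2): 100% × 86% × 17% × 32% = 4.6784% of Redpoint Group plc.
Chain via Silverbay Industries Corp. → Quarry Trust → Talon Ventures LLC (R2): 100% × 53% × 55% × 53% = 15.4495% of Redpoint Group plc.
Aggregating (R1): 4.6784% + 15.4495% = 20.1279%.

20.1279%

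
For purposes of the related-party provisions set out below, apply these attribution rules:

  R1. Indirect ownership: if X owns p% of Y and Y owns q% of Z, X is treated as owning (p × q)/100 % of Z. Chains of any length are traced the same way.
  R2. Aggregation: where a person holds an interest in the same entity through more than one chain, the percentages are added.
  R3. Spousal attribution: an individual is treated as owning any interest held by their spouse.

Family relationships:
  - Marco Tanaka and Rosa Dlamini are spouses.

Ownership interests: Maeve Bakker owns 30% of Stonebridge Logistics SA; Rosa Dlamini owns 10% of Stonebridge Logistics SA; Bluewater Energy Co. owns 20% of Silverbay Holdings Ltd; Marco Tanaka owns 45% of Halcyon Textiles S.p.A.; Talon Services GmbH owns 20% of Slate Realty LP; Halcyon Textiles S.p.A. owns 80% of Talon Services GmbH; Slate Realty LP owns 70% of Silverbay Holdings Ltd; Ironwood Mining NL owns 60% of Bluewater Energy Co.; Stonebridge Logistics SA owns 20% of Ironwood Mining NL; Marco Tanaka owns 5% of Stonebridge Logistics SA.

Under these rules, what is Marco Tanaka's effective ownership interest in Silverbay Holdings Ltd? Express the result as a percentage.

5.4%

By spousal attribution (R3), Marco Tanaka is treated as also owning Rosa Dlamini's interest in Stonebridge Logistics SA, giving 5% + 10% = 15%.
Chain via Stonebridge Logistics SA → Ironwood Mining NL → Bluewater Energy Co. (R1): 15% × 20% × 60% × 20% = 0.36% of Silverbay Holdings Ltd.
Chain via Halcyon Textiles S.p.A. → Talon Services GmbH → Slate Realty LP (R1): 45% × 80% × 20% × 70% = 5.04% of Silverbay Holdings Ltd.
Aggregating (R2): 0.36% + 5.04% = 5.4%.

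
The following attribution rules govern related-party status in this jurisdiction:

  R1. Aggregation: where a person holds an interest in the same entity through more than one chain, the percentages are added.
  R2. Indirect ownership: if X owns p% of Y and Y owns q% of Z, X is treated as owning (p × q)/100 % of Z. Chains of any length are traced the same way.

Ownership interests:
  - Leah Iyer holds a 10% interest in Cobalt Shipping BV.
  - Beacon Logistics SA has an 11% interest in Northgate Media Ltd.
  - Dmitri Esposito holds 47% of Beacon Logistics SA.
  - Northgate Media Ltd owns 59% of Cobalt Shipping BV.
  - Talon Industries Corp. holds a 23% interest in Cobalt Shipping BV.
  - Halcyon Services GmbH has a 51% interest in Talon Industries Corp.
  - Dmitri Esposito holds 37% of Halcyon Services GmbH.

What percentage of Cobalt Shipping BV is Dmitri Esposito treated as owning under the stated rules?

7.3904%

Chain via Beacon Logistics SA → Northgate Media Ltd (R2): 47% × 11% × 59% = 3.0503% of Cobalt Shipping BV.
Chain via Halcyon Services GmbH → Talon Industries Corp. (R2): 37% × 51% × 23% = 4.3401% of Cobalt Shipping BV.
Aggregating (R1): 3.0503% + 4.3401% = 7.3904%.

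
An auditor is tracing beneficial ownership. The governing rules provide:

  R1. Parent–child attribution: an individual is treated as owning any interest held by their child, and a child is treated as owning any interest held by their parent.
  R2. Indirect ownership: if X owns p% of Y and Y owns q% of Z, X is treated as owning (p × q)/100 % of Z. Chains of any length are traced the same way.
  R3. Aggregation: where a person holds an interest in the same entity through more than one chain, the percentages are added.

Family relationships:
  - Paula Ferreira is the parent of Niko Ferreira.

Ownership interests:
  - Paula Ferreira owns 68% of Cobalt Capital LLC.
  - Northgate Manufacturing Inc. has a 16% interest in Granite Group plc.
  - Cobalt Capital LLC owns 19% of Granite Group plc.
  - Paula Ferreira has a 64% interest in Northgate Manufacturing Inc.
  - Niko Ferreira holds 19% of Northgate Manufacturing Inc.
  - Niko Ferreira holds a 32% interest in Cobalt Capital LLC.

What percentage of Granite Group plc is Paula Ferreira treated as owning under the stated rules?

By parent–child attribution (R1), Paula Ferreira is treated as also owning Niko Ferreira's interest in Northgate Manufacturing Inc, giving 64% + 19% = 83%.
By parent–child attribution (R1), Paula Ferreira is treated as also owning Niko Ferreira's interest in Cobalt Capital LLC, giving 68% + 32% = 100%.
Chain via Northgate Manufacturing Inc. (R2): 83% × 16% = 13.28% of Granite Group plc.
Chain via Cobalt Capital LLC (R2): 100% × 19% = 19% of Granite Group plc.
Aggregating (R3): 13.28% + 19% = 32.28%.

32.28%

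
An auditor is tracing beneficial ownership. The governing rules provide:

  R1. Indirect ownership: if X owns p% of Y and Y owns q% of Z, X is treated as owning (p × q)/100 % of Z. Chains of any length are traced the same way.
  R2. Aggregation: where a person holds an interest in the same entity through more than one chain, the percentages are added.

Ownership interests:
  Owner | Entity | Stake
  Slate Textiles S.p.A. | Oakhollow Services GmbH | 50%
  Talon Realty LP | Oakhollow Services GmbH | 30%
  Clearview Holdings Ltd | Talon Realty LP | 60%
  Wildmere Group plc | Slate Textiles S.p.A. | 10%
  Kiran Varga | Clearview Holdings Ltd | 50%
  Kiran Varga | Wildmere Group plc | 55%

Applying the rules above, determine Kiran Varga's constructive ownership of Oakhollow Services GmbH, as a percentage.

11.75%

Chain via Wildmere Group plc → Slate Textiles S.p.A. (R1): 55% × 10% × 50% = 2.75% of Oakhollow Services GmbH.
Chain via Clearview Holdings Ltd → Talon Realty LP (R1): 50% × 60% × 30% = 9% of Oakhollow Services GmbH.
Aggregating (R2): 2.75% + 9% = 11.75%.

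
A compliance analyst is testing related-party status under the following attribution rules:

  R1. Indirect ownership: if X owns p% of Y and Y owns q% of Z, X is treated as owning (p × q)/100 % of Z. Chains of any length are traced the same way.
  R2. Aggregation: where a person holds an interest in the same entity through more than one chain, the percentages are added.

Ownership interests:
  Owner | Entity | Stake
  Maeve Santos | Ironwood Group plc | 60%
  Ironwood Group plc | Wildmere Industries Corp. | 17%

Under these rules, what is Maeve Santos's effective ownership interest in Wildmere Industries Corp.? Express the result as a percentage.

10.2%

Chain via Ironwood Group plc (R1): 60% × 17% = 10.2% of Wildmere Industries Corp.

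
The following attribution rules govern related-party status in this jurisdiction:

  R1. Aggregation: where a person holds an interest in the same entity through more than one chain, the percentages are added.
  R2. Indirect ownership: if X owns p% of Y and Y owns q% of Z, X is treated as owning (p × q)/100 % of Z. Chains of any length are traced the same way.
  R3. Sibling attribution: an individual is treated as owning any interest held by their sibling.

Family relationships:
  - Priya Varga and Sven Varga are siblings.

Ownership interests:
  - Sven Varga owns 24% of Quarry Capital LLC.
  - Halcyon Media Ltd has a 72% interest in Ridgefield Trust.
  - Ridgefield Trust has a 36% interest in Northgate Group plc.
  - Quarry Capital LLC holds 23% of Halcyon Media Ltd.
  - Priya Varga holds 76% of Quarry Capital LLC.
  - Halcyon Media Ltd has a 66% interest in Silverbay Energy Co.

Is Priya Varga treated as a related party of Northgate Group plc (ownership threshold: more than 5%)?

By sibling attribution (R3), Priya Varga is treated as also owning Sven Varga's interest in Quarry Capital LLC, giving 76% + 24% = 100%.
Chain via Quarry Capital LLC → Halcyon Media Ltd → Ridgefield Trust (R2): 100% × 23% × 72% × 36% = 5.9616% of Northgate Group plc.
5.9616% exceeds the 5% threshold, so Priya is a related party to Northgate Group plc.

Yes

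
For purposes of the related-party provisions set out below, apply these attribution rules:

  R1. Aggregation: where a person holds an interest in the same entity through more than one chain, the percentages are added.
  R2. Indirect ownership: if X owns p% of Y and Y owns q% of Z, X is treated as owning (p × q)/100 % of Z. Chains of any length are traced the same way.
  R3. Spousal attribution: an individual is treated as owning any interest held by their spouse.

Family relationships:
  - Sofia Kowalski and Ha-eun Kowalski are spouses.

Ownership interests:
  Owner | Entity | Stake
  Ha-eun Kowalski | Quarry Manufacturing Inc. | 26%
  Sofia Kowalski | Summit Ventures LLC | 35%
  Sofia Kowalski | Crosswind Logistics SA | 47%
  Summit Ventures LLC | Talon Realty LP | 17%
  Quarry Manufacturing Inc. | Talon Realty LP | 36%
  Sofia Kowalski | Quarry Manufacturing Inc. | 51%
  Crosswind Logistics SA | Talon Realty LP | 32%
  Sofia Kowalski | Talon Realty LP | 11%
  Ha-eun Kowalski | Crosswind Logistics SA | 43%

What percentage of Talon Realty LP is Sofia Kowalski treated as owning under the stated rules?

By spousal attribution (R3), Sofia Kowalski is treated as also owning Ha-eun Kowalski's interest in Quarry Manufacturing Inc, giving 51% + 26% = 77%.
By spousal attribution (R3), Sofia Kowalski is treated as also owning Ha-eun Kowalski's interest in Crosswind Logistics SA, giving 47% + 43% = 90%.
Chain via Summit Ventures LLC (R2): 35% × 17% = 5.95% of Talon Realty LP.
Chain via Quarry Manufacturing Inc. (R2): 77% × 36% = 27.72% of Talon Realty LP.
Chain via Crosswind Logistics SA (R2): 90% × 32% = 28.8% of Talon Realty LP.
Direct interest in Talon Realty LP: 11%.
Aggregating (R1): 5.95% + 27.72% + 28.8% + 11% = 73.47%.

73.47%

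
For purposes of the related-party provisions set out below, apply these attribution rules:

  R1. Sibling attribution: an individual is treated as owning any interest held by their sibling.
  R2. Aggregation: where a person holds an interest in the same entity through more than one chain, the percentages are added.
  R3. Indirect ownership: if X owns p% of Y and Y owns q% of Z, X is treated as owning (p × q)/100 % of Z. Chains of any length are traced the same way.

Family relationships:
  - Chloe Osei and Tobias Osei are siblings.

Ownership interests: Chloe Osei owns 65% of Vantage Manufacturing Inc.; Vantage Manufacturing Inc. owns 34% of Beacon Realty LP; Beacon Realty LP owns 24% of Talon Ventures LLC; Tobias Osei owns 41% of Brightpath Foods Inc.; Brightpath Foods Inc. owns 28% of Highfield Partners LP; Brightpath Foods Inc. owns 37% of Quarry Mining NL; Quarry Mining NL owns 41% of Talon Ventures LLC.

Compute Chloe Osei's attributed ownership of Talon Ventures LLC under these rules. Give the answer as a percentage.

By sibling attribution (R1), Chloe Osei is treated as owning Tobias Osei's 41% interest in Brightpath Foods Inc.
Chain via Vantage Manufacturing Inc. → Beacon Realty LP (R3): 65% × 34% × 24% = 5.304% of Talon Ventures LLC.
Chain via Brightpath Foods Inc. → Quarry Mining NL (R3): 41% × 37% × 41% = 6.2197% of Talon Ventures LLC.
Aggregating (R2): 5.304% + 6.2197% = 11.5237%.

11.5237%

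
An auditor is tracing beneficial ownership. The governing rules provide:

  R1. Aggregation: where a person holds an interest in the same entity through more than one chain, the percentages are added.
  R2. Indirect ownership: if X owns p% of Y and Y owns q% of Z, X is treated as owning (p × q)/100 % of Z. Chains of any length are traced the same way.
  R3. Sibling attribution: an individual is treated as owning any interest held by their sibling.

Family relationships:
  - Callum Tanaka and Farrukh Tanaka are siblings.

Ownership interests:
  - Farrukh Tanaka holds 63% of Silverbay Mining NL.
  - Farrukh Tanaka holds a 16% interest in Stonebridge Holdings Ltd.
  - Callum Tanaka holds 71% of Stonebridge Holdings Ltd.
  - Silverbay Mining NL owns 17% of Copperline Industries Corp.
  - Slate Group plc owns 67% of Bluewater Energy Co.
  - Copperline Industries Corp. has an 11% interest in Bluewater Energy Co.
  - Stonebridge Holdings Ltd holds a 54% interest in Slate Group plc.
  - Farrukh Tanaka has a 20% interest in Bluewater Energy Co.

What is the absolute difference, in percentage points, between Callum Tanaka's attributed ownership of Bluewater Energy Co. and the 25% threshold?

By sibling attribution (R3), Callum Tanaka is treated as also owning Farrukh Tanaka's interest in Stonebridge Holdings Ltd, giving 71% + 16% = 87%.
By sibling attribution (R3), Callum Tanaka is treated as owning Farrukh Tanaka's 63% interest in Silverbay Mining NL.
By sibling attribution (R3), Callum Tanaka is treated as owning Farrukh Tanaka's 20% interest in Bluewater Energy Co.
Chain via Stonebridge Holdings Ltd → Slate Group plc (R2): 87% × 54% × 67% = 31.4766% of Bluewater Energy Co.
Chain via Silverbay Mining NL → Copperline Industries Corp. (R2): 63% × 17% × 11% = 1.1781% of Bluewater Energy Co.
Direct interest in Bluewater Energy Co: 20%.
Aggregating (R1): 31.4766% + 1.1781% + 20% = 52.6547%.
52.6547% exceeds the 25% threshold by 27.6547 percentage points.

27.6547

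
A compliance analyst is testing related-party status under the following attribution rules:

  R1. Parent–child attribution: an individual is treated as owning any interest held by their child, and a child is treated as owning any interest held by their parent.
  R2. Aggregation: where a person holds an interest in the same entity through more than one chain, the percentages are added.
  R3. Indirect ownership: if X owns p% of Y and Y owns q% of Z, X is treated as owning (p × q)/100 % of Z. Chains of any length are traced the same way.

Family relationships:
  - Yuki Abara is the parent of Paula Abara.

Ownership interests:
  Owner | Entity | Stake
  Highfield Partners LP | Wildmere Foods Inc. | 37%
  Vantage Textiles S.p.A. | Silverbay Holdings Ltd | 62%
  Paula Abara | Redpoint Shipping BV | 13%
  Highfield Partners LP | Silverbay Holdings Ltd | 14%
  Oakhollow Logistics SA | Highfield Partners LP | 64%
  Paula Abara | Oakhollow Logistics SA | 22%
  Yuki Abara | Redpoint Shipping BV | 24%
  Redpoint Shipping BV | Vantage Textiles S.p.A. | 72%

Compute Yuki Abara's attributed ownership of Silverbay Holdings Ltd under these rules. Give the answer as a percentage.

18.488%

By parent–child attribution (R1), Yuki Abara is treated as also owning Paula Abara's interest in Redpoint Shipping BV, giving 24% + 13% = 37%.
By parent–child attribution (R1), Yuki Abara is treated as owning Paula Abara's 22% interest in Oakhollow Logistics SA.
Chain via Redpoint Shipping BV → Vantage Textiles S.p.A. (R3): 37% × 72% × 62% = 16.5168% of Silverbay Holdings Ltd.
Chain via Oakhollow Logistics SA → Highfield Partners LP (R3): 22% × 64% × 14% = 1.9712% of Silverbay Holdings Ltd.
Aggregating (R2): 16.5168% + 1.9712% = 18.488%.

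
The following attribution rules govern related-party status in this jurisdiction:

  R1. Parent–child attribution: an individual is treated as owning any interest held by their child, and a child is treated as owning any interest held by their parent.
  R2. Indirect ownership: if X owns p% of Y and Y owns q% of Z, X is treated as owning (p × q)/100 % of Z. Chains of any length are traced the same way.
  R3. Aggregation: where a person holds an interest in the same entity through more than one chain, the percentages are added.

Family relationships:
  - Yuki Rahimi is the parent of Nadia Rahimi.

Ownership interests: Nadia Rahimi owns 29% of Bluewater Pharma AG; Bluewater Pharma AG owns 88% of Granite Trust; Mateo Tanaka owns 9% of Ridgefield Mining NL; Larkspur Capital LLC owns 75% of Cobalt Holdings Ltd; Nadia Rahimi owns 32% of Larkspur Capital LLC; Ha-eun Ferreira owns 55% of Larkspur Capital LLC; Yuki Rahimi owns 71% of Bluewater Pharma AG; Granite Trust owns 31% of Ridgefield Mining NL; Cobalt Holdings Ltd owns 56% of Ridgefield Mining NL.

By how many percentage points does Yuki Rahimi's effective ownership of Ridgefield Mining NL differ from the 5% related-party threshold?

35.72

By parent–child attribution (R1), Yuki Rahimi is treated as also owning Nadia Rahimi's interest in Bluewater Pharma AG, giving 71% + 29% = 100%.
By parent–child attribution (R1), Yuki Rahimi is treated as owning Nadia Rahimi's 32% interest in Larkspur Capital LLC.
Chain via Bluewater Pharma AG → Granite Trust (R2): 100% × 88% × 31% = 27.28% of Ridgefield Mining NL.
Chain via Larkspur Capital LLC → Cobalt Holdings Ltd (R2): 32% × 75% × 56% = 13.44% of Ridgefield Mining NL.
Aggregating (R3): 27.28% + 13.44% = 40.72%.
40.72% exceeds the 5% threshold by 35.72 percentage points.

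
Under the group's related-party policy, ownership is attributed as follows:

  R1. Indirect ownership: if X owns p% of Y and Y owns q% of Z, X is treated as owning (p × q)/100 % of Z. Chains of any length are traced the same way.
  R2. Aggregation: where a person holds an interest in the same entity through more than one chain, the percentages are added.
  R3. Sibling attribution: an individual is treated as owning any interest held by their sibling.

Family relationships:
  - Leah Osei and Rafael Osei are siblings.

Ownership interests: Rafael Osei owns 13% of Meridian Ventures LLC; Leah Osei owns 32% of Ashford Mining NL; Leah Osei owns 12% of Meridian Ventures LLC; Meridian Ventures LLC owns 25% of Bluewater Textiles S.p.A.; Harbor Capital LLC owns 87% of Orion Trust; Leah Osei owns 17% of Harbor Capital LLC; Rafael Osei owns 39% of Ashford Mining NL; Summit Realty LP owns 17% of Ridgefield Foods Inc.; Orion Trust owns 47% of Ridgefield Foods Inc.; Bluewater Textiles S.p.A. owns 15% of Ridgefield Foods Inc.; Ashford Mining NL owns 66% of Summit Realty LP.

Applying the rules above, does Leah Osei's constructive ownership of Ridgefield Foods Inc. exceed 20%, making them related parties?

By sibling attribution (R3), Leah Osei is treated as also owning Rafael Osei's interest in Meridian Ventures LLC, giving 12% + 13% = 25%.
By sibling attribution (R3), Leah Osei is treated as also owning Rafael Osei's interest in Ashford Mining NL, giving 32% + 39% = 71%.
Chain via Harbor Capital LLC → Orion Trust (R1): 17% × 87% × 47% = 6.9513% of Ridgefield Foods Inc.
Chain via Meridian Ventures LLC → Bluewater Textiles S.p.A. (R1): 25% × 25% × 15% = 0.9375% of Ridgefield Foods Inc.
Chain via Ashford Mining NL → Summit Realty LP (R1): 71% × 66% × 17% = 7.9662% of Ridgefield Foods Inc.
Aggregating (R2): 6.9513% + 0.9375% + 7.9662% = 15.855%.
15.855% does not exceed the 20% threshold, so Leah is not a related party to Ridgefield Foods Inc.

No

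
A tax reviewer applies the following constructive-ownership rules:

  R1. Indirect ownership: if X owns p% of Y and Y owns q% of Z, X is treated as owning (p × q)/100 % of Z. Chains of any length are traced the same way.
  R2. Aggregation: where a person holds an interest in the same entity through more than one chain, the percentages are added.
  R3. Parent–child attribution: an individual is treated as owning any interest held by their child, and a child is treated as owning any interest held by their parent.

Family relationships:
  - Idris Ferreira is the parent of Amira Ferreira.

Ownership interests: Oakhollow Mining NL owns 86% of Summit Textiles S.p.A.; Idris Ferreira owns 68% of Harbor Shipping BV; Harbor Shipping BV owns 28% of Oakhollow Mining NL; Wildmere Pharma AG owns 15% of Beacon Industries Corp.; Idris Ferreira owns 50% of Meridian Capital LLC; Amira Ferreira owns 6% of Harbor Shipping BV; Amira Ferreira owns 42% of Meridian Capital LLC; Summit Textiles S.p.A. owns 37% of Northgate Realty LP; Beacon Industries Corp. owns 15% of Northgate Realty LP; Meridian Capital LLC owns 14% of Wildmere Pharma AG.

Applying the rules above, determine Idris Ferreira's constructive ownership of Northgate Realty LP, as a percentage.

By parent–child attribution (R3), Idris Ferreira is treated as also owning Amira Ferreira's interest in Harbor Shipping BV, giving 68% + 6% = 74%.
By parent–child attribution (R3), Idris Ferreira is treated as also owning Amira Ferreira's interest in Meridian Capital LLC, giving 50% + 42% = 92%.
Chain via Harbor Shipping BV → Oakhollow Mining NL → Summit Textiles S.p.A. (R1): 74% × 28% × 86% × 37% = 6.593104% of Northgate Realty LP.
Chain via Meridian Capital LLC → Wildmere Pharma AG → Beacon Industries Corp. (R1): 92% × 14% × 15% × 15% = 0.2898% of Northgate Realty LP.
Aggregating (R2): 6.593104% + 0.2898% = 6.882904%.

6.882904%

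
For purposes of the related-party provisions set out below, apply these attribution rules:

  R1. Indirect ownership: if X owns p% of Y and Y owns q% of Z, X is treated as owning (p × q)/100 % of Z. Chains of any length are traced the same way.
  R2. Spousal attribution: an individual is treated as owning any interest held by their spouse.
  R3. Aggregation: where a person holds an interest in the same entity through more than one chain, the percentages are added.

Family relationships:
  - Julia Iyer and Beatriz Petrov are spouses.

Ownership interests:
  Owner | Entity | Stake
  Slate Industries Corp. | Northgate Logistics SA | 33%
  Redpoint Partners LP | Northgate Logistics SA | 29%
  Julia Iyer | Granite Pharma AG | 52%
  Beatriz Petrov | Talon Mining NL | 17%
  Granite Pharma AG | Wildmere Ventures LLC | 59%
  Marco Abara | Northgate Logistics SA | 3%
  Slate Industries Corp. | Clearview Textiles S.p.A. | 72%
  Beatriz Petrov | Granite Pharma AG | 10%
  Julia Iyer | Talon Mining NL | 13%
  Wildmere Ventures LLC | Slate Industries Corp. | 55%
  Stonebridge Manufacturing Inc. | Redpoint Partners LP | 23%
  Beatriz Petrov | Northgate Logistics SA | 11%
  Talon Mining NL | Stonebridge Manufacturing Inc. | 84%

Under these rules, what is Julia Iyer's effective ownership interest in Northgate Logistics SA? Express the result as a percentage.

By spousal attribution (R2), Julia Iyer is treated as also owning Beatriz Petrov's interest in Talon Mining NL, giving 13% + 17% = 30%.
By spousal attribution (R2), Julia Iyer is treated as also owning Beatriz Petrov's interest in Granite Pharma AG, giving 52% + 10% = 62%.
By spousal attribution (R2), Julia Iyer is treated as owning Beatriz Petrov's 11% interest in Northgate Logistics SA.
Chain via Talon Mining NL → Stonebridge Manufacturing Inc. → Redpoint Partners LP (R1): 30% × 84% × 23% × 29% = 1.68084% of Northgate Logistics SA.
Chain via Granite Pharma AG → Wildmere Ventures LLC → Slate Industries Corp. (R1): 62% × 59% × 55% × 33% = 6.63927% of Northgate Logistics SA.
Direct interest in Northgate Logistics SA: 11%.
Aggregating (R3): 1.68084% + 6.63927% + 11% = 19.32011%.

19.32011%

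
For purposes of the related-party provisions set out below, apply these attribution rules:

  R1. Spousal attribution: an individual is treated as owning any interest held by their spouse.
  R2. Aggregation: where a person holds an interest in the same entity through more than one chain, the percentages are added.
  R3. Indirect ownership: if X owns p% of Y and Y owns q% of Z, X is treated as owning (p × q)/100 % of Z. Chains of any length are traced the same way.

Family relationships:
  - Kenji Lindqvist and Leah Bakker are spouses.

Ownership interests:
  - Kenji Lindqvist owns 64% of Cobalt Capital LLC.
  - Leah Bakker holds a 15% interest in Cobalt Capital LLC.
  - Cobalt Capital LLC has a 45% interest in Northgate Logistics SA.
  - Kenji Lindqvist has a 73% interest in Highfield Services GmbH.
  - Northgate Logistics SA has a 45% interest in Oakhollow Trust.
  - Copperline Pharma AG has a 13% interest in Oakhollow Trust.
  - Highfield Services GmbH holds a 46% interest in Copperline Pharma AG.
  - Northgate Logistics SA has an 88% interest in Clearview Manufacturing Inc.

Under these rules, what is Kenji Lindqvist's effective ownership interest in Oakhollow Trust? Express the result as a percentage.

20.3629%

By spousal attribution (R1), Kenji Lindqvist is treated as also owning Leah Bakker's interest in Cobalt Capital LLC, giving 64% + 15% = 79%.
Chain via Highfield Services GmbH → Copperline Pharma AG (R3): 73% × 46% × 13% = 4.3654% of Oakhollow Trust.
Chain via Cobalt Capital LLC → Northgate Logistics SA (R3): 79% × 45% × 45% = 15.9975% of Oakhollow Trust.
Aggregating (R2): 4.3654% + 15.9975% = 20.3629%.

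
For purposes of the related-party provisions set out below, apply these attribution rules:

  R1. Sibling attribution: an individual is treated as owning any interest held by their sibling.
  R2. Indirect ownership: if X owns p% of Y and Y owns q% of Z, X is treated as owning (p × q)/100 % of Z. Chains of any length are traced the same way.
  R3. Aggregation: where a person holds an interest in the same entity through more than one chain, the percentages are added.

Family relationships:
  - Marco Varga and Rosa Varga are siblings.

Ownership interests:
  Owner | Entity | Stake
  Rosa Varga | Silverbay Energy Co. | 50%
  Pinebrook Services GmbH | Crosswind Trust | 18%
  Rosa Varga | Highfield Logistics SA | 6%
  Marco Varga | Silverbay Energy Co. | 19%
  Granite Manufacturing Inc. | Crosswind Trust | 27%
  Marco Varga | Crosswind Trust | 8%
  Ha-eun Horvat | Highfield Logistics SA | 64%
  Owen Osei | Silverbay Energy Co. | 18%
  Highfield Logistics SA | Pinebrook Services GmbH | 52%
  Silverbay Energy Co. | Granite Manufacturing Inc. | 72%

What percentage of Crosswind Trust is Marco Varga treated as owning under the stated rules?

By sibling attribution (R1), Marco Varga is treated as also owning Rosa Varga's interest in Silverbay Energy Co, giving 19% + 50% = 69%.
By sibling attribution (R1), Marco Varga is treated as owning Rosa Varga's 6% interest in Highfield Logistics SA.
Chain via Silverbay Energy Co. → Granite Manufacturing Inc. (R2): 69% × 72% × 27% = 13.4136% of Crosswind Trust.
Direct interest in Crosswind Trust: 8%.
Chain via Highfield Logistics SA → Pinebrook Services GmbH (R2): 6% × 52% × 18% = 0.5616% of Crosswind Trust.
Aggregating (R3): 13.4136% + 8% + 0.5616% = 21.9752%.

21.9752%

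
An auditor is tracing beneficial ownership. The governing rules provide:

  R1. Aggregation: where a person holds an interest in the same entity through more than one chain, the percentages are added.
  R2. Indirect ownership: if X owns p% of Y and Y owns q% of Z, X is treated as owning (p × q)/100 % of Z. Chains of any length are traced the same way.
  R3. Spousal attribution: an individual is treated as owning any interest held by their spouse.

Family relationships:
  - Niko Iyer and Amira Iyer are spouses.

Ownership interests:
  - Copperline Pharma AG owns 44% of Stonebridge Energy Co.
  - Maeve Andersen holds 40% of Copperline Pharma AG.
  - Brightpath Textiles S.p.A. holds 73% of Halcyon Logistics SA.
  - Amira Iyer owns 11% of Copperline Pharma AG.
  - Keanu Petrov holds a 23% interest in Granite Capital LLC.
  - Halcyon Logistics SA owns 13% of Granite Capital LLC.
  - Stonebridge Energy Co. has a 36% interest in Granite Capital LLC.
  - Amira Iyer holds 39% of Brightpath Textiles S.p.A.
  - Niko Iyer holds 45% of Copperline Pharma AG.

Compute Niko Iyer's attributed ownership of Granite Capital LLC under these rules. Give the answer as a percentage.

By spousal attribution (R3), Niko Iyer is treated as also owning Amira Iyer's interest in Copperline Pharma AG, giving 45% + 11% = 56%.
By spousal attribution (R3), Niko Iyer is treated as owning Amira Iyer's 39% interest in Brightpath Textiles S.p.A.
Chain via Copperline Pharma AG → Stonebridge Energy Co. (R2): 56% × 44% × 36% = 8.8704% of Granite Capital LLC.
Chain via Brightpath Textiles S.p.A. → Halcyon Logistics SA (R2): 39% × 73% × 13% = 3.7011% of Granite Capital LLC.
Aggregating (R1): 8.8704% + 3.7011% = 12.5715%.

12.5715%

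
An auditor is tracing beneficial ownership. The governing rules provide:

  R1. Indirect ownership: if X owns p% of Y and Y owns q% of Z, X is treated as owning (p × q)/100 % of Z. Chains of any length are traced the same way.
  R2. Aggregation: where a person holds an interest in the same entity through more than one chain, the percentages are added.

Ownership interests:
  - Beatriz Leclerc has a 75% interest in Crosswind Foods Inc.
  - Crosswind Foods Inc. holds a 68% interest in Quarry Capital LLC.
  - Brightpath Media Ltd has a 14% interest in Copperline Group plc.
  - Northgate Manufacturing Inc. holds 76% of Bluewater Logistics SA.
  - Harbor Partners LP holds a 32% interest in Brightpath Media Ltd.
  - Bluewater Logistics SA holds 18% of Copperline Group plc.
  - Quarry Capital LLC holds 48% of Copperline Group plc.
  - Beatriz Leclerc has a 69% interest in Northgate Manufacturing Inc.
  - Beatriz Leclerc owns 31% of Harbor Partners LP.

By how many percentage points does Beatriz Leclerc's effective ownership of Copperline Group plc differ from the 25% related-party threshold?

Chain via Northgate Manufacturing Inc. → Bluewater Logistics SA (R1): 69% × 76% × 18% = 9.4392% of Copperline Group plc.
Chain via Harbor Partners LP → Brightpath Media Ltd (R1): 31% × 32% × 14% = 1.3888% of Copperline Group plc.
Chain via Crosswind Foods Inc. → Quarry Capital LLC (R1): 75% × 68% × 48% = 24.48% of Copperline Group plc.
Aggregating (R2): 9.4392% + 1.3888% + 24.48% = 35.308%.
35.308% exceeds the 25% threshold by 10.308 percentage points.

10.308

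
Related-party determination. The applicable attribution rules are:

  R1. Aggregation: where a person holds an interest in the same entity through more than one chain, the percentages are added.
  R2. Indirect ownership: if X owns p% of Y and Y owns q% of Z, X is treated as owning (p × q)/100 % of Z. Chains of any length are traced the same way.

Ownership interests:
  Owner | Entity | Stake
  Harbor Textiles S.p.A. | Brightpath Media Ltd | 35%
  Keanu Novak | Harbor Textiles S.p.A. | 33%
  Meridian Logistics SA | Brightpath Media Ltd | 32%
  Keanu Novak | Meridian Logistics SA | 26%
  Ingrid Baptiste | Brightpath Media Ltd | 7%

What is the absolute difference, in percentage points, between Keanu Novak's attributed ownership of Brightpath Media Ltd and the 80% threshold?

60.13

Chain via Harbor Textiles S.p.A. (R2): 33% × 35% = 11.55% of Brightpath Media Ltd.
Chain via Meridian Logistics SA (R2): 26% × 32% = 8.32% of Brightpath Media Ltd.
Aggregating (R1): 11.55% + 8.32% = 19.87%.
19.87% falls short of the 80% threshold by 60.13 percentage points.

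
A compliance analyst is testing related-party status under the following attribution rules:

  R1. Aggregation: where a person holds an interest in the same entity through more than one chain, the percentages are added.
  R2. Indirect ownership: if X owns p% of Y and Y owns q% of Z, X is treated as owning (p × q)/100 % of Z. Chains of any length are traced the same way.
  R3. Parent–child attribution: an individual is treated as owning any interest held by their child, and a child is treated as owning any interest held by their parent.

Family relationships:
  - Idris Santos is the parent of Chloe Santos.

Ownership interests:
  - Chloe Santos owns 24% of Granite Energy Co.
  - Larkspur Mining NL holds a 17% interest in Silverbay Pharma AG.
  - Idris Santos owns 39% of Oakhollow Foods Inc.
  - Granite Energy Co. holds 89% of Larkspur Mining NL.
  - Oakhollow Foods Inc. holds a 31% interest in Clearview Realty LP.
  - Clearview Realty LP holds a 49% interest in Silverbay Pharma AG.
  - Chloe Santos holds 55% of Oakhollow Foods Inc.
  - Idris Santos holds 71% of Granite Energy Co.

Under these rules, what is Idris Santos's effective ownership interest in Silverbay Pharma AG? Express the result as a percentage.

28.6521%

By parent–child attribution (R3), Idris Santos is treated as also owning Chloe Santos's interest in Oakhollow Foods Inc, giving 39% + 55% = 94%.
By parent–child attribution (R3), Idris Santos is treated as also owning Chloe Santos's interest in Granite Energy Co, giving 71% + 24% = 95%.
Chain via Oakhollow Foods Inc. → Clearview Realty LP (R2): 94% × 31% × 49% = 14.2786% of Silverbay Pharma AG.
Chain via Granite Energy Co. → Larkspur Mining NL (R2): 95% × 89% × 17% = 14.3735% of Silverbay Pharma AG.
Aggregating (R1): 14.2786% + 14.3735% = 28.6521%.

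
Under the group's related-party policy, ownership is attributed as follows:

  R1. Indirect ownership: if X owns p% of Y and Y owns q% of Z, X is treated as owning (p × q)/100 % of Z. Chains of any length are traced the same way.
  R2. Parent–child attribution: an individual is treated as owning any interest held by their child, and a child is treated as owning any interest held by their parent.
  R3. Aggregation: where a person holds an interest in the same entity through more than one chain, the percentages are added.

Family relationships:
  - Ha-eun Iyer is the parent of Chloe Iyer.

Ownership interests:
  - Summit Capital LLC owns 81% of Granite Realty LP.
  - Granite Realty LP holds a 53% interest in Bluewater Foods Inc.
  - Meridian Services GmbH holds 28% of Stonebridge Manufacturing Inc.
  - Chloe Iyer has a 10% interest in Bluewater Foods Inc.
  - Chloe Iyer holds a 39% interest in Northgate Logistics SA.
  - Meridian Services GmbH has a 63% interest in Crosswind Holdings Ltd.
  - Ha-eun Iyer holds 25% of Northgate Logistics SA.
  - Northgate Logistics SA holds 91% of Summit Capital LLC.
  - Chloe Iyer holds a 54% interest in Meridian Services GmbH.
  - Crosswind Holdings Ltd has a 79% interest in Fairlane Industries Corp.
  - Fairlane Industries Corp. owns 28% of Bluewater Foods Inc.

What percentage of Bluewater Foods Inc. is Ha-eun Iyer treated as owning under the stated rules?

By parent–child attribution (R2), Ha-eun Iyer is treated as also owning Chloe Iyer's interest in Northgate Logistics SA, giving 25% + 39% = 64%.
By parent–child attribution (R2), Ha-eun Iyer is treated as owning Chloe Iyer's 54% interest in Meridian Services GmbH.
By parent–child attribution (R2), Ha-eun Iyer is treated as owning Chloe Iyer's 10% interest in Bluewater Foods Inc.
Chain via Northgate Logistics SA → Summit Capital LLC → Granite Realty LP (R1): 64% × 91% × 81% × 53% = 25.002432% of Bluewater Foods Inc.
Chain via Meridian Services GmbH → Crosswind Holdings Ltd → Fairlane Industries Corp. (R1): 54% × 63% × 79% × 28% = 7.525224% of Bluewater Foods Inc.
Direct interest in Bluewater Foods Inc: 10%.
Aggregating (R3): 25.002432% + 7.525224% + 10% = 42.527656%.

42.527656%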